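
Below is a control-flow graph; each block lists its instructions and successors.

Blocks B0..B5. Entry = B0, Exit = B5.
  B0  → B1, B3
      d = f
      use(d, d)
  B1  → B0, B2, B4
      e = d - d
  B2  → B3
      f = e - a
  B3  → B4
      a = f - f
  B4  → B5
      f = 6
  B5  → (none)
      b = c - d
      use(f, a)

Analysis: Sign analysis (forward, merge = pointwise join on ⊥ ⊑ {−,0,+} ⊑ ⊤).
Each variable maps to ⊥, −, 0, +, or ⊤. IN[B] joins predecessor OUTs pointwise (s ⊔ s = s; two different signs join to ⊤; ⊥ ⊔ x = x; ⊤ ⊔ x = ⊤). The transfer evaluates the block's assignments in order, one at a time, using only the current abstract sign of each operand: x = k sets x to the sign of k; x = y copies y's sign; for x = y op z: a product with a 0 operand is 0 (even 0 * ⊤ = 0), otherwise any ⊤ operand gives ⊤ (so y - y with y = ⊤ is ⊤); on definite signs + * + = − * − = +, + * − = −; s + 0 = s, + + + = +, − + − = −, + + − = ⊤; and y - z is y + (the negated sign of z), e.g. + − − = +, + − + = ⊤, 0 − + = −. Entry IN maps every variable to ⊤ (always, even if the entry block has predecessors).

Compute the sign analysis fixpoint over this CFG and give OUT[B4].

Answer: {a: ⊤, b: ⊤, c: ⊤, d: ⊤, e: ⊤, f: +}

Working:
Fixpoint table:
  B0: | IN=(all ⊤) | OUT=(all ⊤)
  B1: | IN=(all ⊤) | OUT=(all ⊤)
  B2: | IN=(all ⊤) | OUT=(all ⊤)
  B3: | IN=(all ⊤) | OUT=(all ⊤)
  B4: | IN=(all ⊤) | OUT={f:+; rest ⊤}
  B5: | IN={f:+; rest ⊤} | OUT={f:+; rest ⊤}

Merge at B4: IN[B4] = OUT[B1] ⊔ OUT[B3] = {a: ⊤, b: ⊤, c: ⊤, d: ⊤, e: ⊤, f: ⊤}
Applying B4's transfer function to that IN value gives OUT[B4] (row B4 above).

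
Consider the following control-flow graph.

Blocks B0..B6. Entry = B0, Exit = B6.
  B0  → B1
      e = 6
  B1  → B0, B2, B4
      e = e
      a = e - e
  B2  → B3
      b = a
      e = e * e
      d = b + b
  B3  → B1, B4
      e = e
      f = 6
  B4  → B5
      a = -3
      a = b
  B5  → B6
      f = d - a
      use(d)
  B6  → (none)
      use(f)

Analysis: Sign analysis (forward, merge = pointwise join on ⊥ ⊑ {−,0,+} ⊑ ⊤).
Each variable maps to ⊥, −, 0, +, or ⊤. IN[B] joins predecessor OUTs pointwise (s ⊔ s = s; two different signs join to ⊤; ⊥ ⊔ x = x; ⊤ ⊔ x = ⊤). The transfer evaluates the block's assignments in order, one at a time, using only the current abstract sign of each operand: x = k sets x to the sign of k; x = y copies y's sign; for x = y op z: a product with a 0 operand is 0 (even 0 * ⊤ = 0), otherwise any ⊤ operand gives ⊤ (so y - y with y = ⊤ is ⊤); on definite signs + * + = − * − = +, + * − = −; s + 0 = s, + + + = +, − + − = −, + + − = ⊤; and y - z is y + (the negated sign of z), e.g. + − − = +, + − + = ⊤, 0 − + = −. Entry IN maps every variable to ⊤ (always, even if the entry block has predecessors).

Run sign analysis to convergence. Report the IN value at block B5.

Fixpoint table:
  B0:  IN=(all ⊤)  OUT={e:+; rest ⊤}
  B1:  IN={e:+; rest ⊤}  OUT={e:+; rest ⊤}
  B2:  IN={e:+; rest ⊤}  OUT={e:+; rest ⊤}
  B3:  IN={e:+; rest ⊤}  OUT={e:+, f:+; rest ⊤}
  B4:  IN={e:+; rest ⊤}  OUT={e:+; rest ⊤}
  B5:  IN={e:+; rest ⊤}  OUT={e:+; rest ⊤}
  B6:  IN={e:+; rest ⊤}  OUT={e:+; rest ⊤}

Merge at B5: IN[B5] = OUT[B4] = {a: ⊤, b: ⊤, c: ⊤, d: ⊤, e: +, f: ⊤}

Answer: {a: ⊤, b: ⊤, c: ⊤, d: ⊤, e: +, f: ⊤}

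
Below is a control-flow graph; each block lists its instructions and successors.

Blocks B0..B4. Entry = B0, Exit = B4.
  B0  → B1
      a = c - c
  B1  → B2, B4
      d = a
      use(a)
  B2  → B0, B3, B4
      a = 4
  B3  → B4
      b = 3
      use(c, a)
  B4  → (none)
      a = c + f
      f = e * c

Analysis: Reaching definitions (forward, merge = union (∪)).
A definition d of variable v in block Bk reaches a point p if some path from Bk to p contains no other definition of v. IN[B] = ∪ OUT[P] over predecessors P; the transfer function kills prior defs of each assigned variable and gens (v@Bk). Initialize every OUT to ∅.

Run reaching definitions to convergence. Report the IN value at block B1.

Answer: {a@B0, d@B1}

Working:
Per-block solution:
  B0:  IN={a@B2, d@B1}  OUT={a@B0, d@B1}
  B1:  IN={a@B0, d@B1}  OUT={a@B0, d@B1}
  B2:  IN={a@B0, d@B1}  OUT={a@B2, d@B1}
  B3:  IN={a@B2, d@B1}  OUT={a@B2, b@B3, d@B1}
  B4:  IN={a@B0, a@B2, b@B3, d@B1}  OUT={a@B4, b@B3, d@B1, f@B4}

Merge at B1: IN[B1] = OUT[B0] = {a@B0, d@B1}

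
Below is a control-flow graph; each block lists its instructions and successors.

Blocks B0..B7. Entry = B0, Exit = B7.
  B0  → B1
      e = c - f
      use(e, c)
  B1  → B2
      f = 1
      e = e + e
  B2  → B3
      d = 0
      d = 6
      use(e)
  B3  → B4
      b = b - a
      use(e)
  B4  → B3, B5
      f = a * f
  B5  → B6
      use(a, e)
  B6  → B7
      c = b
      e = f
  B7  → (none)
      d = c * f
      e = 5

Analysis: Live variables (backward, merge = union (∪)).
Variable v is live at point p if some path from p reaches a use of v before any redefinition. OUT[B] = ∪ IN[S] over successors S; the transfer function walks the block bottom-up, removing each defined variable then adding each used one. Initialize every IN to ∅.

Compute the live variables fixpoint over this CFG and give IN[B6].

Answer: {b, f}

Working:
Converged values:
  B0:   IN={a, b, c, f}   OUT={a, b, e}
  B1:   IN={a, b, e}   OUT={a, b, e, f}
  B2:   IN={a, b, e, f}   OUT={a, b, e, f}
  B3:   IN={a, b, e, f}   OUT={a, b, e, f}
  B4:   IN={a, b, e, f}   OUT={a, b, e, f}
  B5:   IN={a, b, e, f}   OUT={b, f}
  B6:   IN={b, f}   OUT={c, f}
  B7:   IN={c, f}   OUT={}

Merge at B6: OUT[B6] = IN[B7] = {c, f}
Applying B6's transfer function to that OUT value gives IN[B6] (row B6 above).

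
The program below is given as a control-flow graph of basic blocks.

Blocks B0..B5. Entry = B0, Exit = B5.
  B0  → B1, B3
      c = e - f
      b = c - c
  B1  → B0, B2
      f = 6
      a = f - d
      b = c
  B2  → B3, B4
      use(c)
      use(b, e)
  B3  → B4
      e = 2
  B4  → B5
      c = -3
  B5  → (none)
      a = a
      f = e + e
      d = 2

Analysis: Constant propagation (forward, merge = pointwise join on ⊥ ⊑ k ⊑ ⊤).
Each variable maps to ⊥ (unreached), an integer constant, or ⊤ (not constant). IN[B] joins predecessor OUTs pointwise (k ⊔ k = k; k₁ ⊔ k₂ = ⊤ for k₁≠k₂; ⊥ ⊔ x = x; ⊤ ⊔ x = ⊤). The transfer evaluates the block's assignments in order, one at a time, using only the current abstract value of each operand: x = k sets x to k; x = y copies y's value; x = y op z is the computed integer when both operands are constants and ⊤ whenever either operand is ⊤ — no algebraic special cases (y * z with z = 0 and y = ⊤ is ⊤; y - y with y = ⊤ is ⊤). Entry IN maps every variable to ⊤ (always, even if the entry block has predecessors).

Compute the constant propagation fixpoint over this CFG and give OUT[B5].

Answer: {a: ⊤, b: ⊤, c: -3, d: 2, e: ⊤, f: ⊤}

Trace:
Per-block solution:
  B0: | IN=(all ⊤) | OUT=(all ⊤)
  B1: | IN=(all ⊤) | OUT={f:6; rest ⊤}
  B2: | IN={f:6; rest ⊤} | OUT={f:6; rest ⊤}
  B3: | IN=(all ⊤) | OUT={e:2; rest ⊤}
  B4: | IN=(all ⊤) | OUT={c:-3; rest ⊤}
  B5: | IN={c:-3; rest ⊤} | OUT={c:-3, d:2; rest ⊤}

Merge at B5: IN[B5] = OUT[B4] = {a: ⊤, b: ⊤, c: -3, d: ⊤, e: ⊤, f: ⊤}
Applying B5's transfer function to that IN value gives OUT[B5] (row B5 above).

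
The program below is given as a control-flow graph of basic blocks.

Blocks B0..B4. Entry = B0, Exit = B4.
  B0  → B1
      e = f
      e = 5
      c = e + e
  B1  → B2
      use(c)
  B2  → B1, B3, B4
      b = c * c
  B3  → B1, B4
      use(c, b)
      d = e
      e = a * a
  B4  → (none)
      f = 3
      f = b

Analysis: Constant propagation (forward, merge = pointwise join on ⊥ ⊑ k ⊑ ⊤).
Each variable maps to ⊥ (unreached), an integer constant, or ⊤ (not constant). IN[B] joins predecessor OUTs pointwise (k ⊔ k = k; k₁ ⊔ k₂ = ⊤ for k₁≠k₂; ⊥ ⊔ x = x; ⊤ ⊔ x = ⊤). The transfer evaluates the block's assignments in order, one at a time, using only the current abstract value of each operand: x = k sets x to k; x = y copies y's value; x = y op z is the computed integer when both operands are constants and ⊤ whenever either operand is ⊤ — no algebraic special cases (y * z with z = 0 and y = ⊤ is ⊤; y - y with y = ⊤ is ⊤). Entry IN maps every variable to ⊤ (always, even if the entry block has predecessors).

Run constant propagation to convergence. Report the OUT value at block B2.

Per-block solution:
  B0:  IN=(all ⊤)  OUT={c:10, e:5; rest ⊤}
  B1:  IN={c:10; rest ⊤}  OUT={c:10; rest ⊤}
  B2:  IN={c:10; rest ⊤}  OUT={b:100, c:10; rest ⊤}
  B3:  IN={b:100, c:10; rest ⊤}  OUT={b:100, c:10; rest ⊤}
  B4:  IN={b:100, c:10; rest ⊤}  OUT={b:100, c:10, f:100; rest ⊤}

Merge at B2: IN[B2] = OUT[B1] = {a: ⊤, b: ⊤, c: 10, d: ⊤, e: ⊤, f: ⊤}
Applying B2's transfer function to that IN value gives OUT[B2] (row B2 above).

Answer: {a: ⊤, b: 100, c: 10, d: ⊤, e: ⊤, f: ⊤}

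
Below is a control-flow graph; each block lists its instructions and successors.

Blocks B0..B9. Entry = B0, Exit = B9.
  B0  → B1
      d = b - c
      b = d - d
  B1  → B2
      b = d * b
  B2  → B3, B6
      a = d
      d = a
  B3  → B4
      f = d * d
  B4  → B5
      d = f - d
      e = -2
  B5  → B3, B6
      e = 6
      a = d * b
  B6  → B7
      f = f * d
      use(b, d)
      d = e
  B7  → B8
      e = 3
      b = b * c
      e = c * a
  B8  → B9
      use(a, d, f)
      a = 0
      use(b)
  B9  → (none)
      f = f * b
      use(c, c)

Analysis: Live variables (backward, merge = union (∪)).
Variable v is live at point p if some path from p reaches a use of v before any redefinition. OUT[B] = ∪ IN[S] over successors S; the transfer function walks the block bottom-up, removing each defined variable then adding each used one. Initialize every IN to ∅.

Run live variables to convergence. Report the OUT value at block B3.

Answer: {b, c, d, f}

Derivation:
Converged values:
  B0:   IN={b, c, e, f}   OUT={b, c, d, e, f}
  B1:   IN={b, c, d, e, f}   OUT={b, c, d, e, f}
  B2:   IN={b, c, d, e, f}   OUT={a, b, c, d, e, f}
  B3:   IN={b, c, d}   OUT={b, c, d, f}
  B4:   IN={b, c, d, f}   OUT={b, c, d, f}
  B5:   IN={b, c, d, f}   OUT={a, b, c, d, e, f}
  B6:   IN={a, b, c, d, e, f}   OUT={a, b, c, d, f}
  B7:   IN={a, b, c, d, f}   OUT={a, b, c, d, f}
  B8:   IN={a, b, c, d, f}   OUT={b, c, f}
  B9:   IN={b, c, f}   OUT={}

Merge at B3: OUT[B3] = IN[B4] = {b, c, d, f}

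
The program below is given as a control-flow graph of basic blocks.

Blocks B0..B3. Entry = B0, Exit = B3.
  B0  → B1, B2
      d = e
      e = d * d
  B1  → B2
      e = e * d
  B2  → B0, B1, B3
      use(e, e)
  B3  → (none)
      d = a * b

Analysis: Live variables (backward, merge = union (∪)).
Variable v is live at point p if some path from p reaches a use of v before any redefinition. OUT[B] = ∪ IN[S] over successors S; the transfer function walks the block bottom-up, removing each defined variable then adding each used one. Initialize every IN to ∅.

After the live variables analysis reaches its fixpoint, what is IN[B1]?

Fixpoint table:
  B0:   IN={a, b, e}   OUT={a, b, d, e}
  B1:   IN={a, b, d, e}   OUT={a, b, d, e}
  B2:   IN={a, b, d, e}   OUT={a, b, d, e}
  B3:   IN={a, b}   OUT={}

Merge at B1: OUT[B1] = IN[B2] = {a, b, d, e}
Applying B1's transfer function to that OUT value gives IN[B1] (row B1 above).

Answer: {a, b, d, e}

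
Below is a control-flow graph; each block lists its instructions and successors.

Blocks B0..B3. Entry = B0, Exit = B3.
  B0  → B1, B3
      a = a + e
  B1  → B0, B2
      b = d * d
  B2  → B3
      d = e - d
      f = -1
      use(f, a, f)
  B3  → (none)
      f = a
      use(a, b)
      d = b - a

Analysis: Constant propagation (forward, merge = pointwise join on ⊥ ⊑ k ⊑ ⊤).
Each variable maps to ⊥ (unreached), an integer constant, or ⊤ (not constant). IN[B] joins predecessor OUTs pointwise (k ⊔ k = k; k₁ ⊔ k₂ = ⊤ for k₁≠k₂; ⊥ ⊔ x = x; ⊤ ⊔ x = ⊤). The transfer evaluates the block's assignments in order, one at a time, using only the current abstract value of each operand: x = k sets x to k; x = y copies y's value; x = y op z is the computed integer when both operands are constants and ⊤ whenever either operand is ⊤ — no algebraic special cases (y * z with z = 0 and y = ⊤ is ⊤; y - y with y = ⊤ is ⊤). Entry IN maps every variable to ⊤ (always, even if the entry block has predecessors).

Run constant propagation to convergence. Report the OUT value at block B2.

Per-block solution:
  B0:  IN=(all ⊤)  OUT=(all ⊤)
  B1:  IN=(all ⊤)  OUT=(all ⊤)
  B2:  IN=(all ⊤)  OUT={f:-1; rest ⊤}
  B3:  IN=(all ⊤)  OUT=(all ⊤)

Merge at B2: IN[B2] = OUT[B1] = {a: ⊤, b: ⊤, c: ⊤, d: ⊤, e: ⊤, f: ⊤}
Applying B2's transfer function to that IN value gives OUT[B2] (row B2 above).

Answer: {a: ⊤, b: ⊤, c: ⊤, d: ⊤, e: ⊤, f: -1}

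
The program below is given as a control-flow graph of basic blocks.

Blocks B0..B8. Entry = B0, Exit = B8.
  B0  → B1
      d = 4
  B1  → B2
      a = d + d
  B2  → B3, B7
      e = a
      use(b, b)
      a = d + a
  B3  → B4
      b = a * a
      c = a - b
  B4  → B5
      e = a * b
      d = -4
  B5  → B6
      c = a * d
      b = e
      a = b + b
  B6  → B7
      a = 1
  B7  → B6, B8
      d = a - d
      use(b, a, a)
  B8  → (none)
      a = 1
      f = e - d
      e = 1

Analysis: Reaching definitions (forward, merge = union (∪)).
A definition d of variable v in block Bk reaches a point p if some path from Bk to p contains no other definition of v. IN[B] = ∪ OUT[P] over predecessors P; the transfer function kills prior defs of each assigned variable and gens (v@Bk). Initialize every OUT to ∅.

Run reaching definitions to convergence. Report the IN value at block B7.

Per-block solution:
  B0: | IN={} | OUT={d@B0}
  B1: | IN={d@B0} | OUT={a@B1, d@B0}
  B2: | IN={a@B1, d@B0} | OUT={a@B2, d@B0, e@B2}
  B3: | IN={a@B2, d@B0, e@B2} | OUT={a@B2, b@B3, c@B3, d@B0, e@B2}
  B4: | IN={a@B2, b@B3, c@B3, d@B0, e@B2} | OUT={a@B2, b@B3, c@B3, d@B4, e@B4}
  B5: | IN={a@B2, b@B3, c@B3, d@B4, e@B4} | OUT={a@B5, b@B5, c@B5, d@B4, e@B4}
  B6: | IN={a@B2, a@B5, a@B6, b@B5, c@B5, d@B4, d@B7, e@B2, e@B4} | OUT={a@B6, b@B5, c@B5, d@B4, d@B7, e@B2, e@B4}
  B7: | IN={a@B2, a@B6, b@B5, c@B5, d@B0, d@B4, d@B7, e@B2, e@B4} | OUT={a@B2, a@B6, b@B5, c@B5, d@B7, e@B2, e@B4}
  B8: | IN={a@B2, a@B6, b@B5, c@B5, d@B7, e@B2, e@B4} | OUT={a@B8, b@B5, c@B5, d@B7, e@B8, f@B8}

Merge at B7: IN[B7] = OUT[B2] ⊔ OUT[B6] = {a@B2, a@B6, b@B5, c@B5, d@B0, d@B4, d@B7, e@B2, e@B4}

Answer: {a@B2, a@B6, b@B5, c@B5, d@B0, d@B4, d@B7, e@B2, e@B4}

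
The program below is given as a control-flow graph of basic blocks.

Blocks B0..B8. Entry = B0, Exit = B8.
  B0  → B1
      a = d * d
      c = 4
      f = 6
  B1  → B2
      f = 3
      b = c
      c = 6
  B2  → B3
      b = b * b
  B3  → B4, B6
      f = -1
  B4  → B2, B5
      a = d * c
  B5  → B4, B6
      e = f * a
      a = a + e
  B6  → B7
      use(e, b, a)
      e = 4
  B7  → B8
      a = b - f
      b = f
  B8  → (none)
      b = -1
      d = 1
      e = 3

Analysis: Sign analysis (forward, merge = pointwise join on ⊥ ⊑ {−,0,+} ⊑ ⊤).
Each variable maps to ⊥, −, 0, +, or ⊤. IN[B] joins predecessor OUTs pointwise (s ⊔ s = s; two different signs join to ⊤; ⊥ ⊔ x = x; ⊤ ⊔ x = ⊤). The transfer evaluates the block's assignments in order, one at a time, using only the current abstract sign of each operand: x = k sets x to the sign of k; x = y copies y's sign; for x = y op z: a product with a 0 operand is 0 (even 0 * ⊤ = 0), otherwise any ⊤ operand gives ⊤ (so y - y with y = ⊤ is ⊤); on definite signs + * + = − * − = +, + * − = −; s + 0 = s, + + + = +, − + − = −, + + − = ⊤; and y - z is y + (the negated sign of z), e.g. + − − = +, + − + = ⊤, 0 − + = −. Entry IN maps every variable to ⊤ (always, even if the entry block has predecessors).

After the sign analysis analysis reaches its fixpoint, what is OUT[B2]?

Fixpoint table:
  B0: | IN=(all ⊤) | OUT={c:+, f:+; rest ⊤}
  B1: | IN={c:+, f:+; rest ⊤} | OUT={b:+, c:+, f:+; rest ⊤}
  B2: | IN={b:+, c:+; rest ⊤} | OUT={b:+, c:+; rest ⊤}
  B3: | IN={b:+, c:+; rest ⊤} | OUT={b:+, c:+, f:-; rest ⊤}
  B4: | IN={b:+, c:+, f:-; rest ⊤} | OUT={b:+, c:+, f:-; rest ⊤}
  B5: | IN={b:+, c:+, f:-; rest ⊤} | OUT={b:+, c:+, f:-; rest ⊤}
  B6: | IN={b:+, c:+, f:-; rest ⊤} | OUT={b:+, c:+, e:+, f:-; rest ⊤}
  B7: | IN={b:+, c:+, e:+, f:-; rest ⊤} | OUT={a:+, b:-, c:+, e:+, f:-; rest ⊤}
  B8: | IN={a:+, b:-, c:+, e:+, f:-; rest ⊤} | OUT={a:+, b:-, c:+, d:+, e:+, f:-; rest ⊤}

Merge at B2: IN[B2] = OUT[B1] ⊔ OUT[B4] = {a: ⊤, b: +, c: +, d: ⊤, e: ⊤, f: ⊤}
Applying B2's transfer function to that IN value gives OUT[B2] (row B2 above).

Answer: {a: ⊤, b: +, c: +, d: ⊤, e: ⊤, f: ⊤}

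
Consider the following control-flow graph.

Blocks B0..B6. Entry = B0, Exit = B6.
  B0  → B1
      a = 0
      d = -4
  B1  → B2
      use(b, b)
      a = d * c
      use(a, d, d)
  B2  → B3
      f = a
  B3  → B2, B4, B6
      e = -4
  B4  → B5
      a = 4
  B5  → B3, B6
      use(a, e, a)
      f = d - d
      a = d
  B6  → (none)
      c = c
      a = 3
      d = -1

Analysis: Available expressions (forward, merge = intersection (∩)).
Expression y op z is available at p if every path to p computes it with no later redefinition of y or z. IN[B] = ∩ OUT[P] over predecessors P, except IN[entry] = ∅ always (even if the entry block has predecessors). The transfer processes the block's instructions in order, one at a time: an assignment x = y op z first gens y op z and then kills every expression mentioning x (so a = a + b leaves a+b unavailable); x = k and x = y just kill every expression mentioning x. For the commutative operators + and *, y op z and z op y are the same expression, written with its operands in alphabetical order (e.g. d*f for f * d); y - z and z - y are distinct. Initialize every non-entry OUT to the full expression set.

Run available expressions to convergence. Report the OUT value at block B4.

Answer: {c*d}

Trace:
Per-block solution:
  B0:   IN={}   OUT={}
  B1:   IN={}   OUT={c*d}
  B2:   IN={c*d}   OUT={c*d}
  B3:   IN={c*d}   OUT={c*d}
  B4:   IN={c*d}   OUT={c*d}
  B5:   IN={c*d}   OUT={c*d, d-d}
  B6:   IN={c*d}   OUT={}

Merge at B4: IN[B4] = OUT[B3] = {c*d}
Applying B4's transfer function to that IN value gives OUT[B4] (row B4 above).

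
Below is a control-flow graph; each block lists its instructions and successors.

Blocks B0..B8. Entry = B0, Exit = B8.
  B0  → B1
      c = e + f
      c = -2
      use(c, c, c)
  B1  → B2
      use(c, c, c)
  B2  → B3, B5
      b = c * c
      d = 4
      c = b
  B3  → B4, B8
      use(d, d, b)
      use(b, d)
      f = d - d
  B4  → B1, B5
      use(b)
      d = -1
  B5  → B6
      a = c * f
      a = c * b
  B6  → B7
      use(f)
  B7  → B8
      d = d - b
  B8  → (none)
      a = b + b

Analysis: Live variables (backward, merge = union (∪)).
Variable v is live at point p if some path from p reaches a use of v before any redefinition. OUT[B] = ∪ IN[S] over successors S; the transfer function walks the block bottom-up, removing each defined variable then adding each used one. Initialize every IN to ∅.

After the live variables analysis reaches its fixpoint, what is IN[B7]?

Answer: {b, d}

Derivation:
Per-block solution:
  B0: | IN={e, f} | OUT={c, f}
  B1: | IN={c, f} | OUT={c, f}
  B2: | IN={c, f} | OUT={b, c, d, f}
  B3: | IN={b, c, d} | OUT={b, c, f}
  B4: | IN={b, c, f} | OUT={b, c, d, f}
  B5: | IN={b, c, d, f} | OUT={b, d, f}
  B6: | IN={b, d, f} | OUT={b, d}
  B7: | IN={b, d} | OUT={b}
  B8: | IN={b} | OUT={}

Merge at B7: OUT[B7] = IN[B8] = {b}
Applying B7's transfer function to that OUT value gives IN[B7] (row B7 above).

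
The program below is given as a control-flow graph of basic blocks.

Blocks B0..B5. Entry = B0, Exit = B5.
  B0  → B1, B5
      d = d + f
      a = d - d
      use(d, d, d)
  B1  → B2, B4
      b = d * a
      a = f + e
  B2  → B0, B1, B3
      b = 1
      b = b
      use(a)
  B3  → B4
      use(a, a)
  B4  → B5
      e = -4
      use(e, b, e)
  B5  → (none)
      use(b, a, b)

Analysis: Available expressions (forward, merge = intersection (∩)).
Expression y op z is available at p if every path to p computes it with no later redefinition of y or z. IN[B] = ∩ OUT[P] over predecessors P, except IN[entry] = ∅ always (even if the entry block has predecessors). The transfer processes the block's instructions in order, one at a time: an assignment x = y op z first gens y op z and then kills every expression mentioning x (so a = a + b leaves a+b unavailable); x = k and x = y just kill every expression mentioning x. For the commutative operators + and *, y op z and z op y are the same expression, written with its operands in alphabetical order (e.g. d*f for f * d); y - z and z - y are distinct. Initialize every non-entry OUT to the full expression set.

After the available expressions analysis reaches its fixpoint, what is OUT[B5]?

Fixpoint table:
  B0:   IN={}   OUT={d-d}
  B1:   IN={d-d}   OUT={d-d, e+f}
  B2:   IN={d-d, e+f}   OUT={d-d, e+f}
  B3:   IN={d-d, e+f}   OUT={d-d, e+f}
  B4:   IN={d-d, e+f}   OUT={d-d}
  B5:   IN={d-d}   OUT={d-d}

Merge at B5: IN[B5] = OUT[B0] ∩ OUT[B4] = {d-d}
Applying B5's transfer function to that IN value gives OUT[B5] (row B5 above).

Answer: {d-d}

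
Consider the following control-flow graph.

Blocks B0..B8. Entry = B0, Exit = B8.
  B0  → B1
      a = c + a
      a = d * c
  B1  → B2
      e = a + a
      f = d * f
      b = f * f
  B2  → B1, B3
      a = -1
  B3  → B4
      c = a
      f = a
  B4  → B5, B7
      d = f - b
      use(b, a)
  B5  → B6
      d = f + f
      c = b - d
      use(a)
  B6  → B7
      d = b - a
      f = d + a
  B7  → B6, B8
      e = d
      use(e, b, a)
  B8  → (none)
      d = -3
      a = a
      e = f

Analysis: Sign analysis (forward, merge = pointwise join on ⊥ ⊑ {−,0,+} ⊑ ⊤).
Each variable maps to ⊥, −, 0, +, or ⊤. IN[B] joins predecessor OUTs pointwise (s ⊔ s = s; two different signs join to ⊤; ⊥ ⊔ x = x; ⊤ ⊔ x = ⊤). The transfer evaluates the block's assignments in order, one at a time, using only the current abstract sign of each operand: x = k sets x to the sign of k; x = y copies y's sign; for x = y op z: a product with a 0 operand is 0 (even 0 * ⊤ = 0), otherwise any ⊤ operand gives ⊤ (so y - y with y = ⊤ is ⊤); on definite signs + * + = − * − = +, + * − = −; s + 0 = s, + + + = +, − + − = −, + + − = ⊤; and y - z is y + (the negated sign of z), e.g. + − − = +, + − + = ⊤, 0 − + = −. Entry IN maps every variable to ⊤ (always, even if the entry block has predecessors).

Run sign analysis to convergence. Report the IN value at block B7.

Answer: {a: -, b: ⊤, c: ⊤, d: ⊤, e: ⊤, f: ⊤}

Trace:
Fixpoint table:
  B0:  IN=(all ⊤)  OUT=(all ⊤)
  B1:  IN=(all ⊤)  OUT=(all ⊤)
  B2:  IN=(all ⊤)  OUT={a:-; rest ⊤}
  B3:  IN={a:-; rest ⊤}  OUT={a:-, c:-, f:-; rest ⊤}
  B4:  IN={a:-, c:-, f:-; rest ⊤}  OUT={a:-, c:-, f:-; rest ⊤}
  B5:  IN={a:-, c:-, f:-; rest ⊤}  OUT={a:-, d:-, f:-; rest ⊤}
  B6:  IN={a:-; rest ⊤}  OUT={a:-; rest ⊤}
  B7:  IN={a:-; rest ⊤}  OUT={a:-; rest ⊤}
  B8:  IN={a:-; rest ⊤}  OUT={a:-, d:-; rest ⊤}

Merge at B7: IN[B7] = OUT[B4] ⊔ OUT[B6] = {a: -, b: ⊤, c: ⊤, d: ⊤, e: ⊤, f: ⊤}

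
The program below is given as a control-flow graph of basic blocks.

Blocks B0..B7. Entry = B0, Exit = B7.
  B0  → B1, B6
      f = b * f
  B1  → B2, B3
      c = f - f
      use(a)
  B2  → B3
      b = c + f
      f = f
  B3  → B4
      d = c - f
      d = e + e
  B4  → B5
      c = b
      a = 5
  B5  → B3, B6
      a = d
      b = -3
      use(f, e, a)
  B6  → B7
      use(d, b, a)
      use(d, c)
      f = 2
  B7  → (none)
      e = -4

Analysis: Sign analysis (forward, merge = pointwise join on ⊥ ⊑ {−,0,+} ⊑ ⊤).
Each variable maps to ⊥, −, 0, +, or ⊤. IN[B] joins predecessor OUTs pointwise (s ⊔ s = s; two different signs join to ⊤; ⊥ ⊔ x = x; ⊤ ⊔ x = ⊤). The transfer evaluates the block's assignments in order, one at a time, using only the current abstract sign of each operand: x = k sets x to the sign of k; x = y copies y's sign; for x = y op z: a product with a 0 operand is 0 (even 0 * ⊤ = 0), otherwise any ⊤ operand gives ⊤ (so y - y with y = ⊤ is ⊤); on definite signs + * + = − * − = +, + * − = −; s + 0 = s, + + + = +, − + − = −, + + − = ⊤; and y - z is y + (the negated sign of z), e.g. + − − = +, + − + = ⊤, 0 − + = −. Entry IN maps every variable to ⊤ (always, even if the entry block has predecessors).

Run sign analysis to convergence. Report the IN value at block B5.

Converged values:
  B0:   IN=(all ⊤)   OUT=(all ⊤)
  B1:   IN=(all ⊤)   OUT=(all ⊤)
  B2:   IN=(all ⊤)   OUT=(all ⊤)
  B3:   IN=(all ⊤)   OUT=(all ⊤)
  B4:   IN=(all ⊤)   OUT={a:+; rest ⊤}
  B5:   IN={a:+; rest ⊤}   OUT={b:-; rest ⊤}
  B6:   IN=(all ⊤)   OUT={f:+; rest ⊤}
  B7:   IN={f:+; rest ⊤}   OUT={e:-, f:+; rest ⊤}

Merge at B5: IN[B5] = OUT[B4] = {a: +, b: ⊤, c: ⊤, d: ⊤, e: ⊤, f: ⊤}

Answer: {a: +, b: ⊤, c: ⊤, d: ⊤, e: ⊤, f: ⊤}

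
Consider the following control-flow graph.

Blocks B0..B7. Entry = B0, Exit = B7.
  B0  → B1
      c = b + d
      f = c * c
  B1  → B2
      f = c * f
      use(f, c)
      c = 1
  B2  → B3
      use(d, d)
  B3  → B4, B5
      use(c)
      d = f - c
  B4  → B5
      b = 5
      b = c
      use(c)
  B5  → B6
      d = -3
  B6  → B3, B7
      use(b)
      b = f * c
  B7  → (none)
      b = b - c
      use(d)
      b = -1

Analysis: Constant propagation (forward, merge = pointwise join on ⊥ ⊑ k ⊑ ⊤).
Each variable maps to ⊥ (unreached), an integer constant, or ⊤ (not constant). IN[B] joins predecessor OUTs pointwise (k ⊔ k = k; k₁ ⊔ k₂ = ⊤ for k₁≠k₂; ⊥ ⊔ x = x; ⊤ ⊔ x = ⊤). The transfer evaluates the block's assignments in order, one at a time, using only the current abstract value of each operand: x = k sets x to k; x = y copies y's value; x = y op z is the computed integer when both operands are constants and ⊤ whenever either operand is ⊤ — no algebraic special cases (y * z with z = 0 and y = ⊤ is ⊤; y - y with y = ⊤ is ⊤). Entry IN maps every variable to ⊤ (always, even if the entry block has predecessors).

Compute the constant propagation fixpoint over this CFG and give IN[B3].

Fixpoint table:
  B0: | IN=(all ⊤) | OUT=(all ⊤)
  B1: | IN=(all ⊤) | OUT={c:1; rest ⊤}
  B2: | IN={c:1; rest ⊤} | OUT={c:1; rest ⊤}
  B3: | IN={c:1; rest ⊤} | OUT={c:1; rest ⊤}
  B4: | IN={c:1; rest ⊤} | OUT={b:1, c:1; rest ⊤}
  B5: | IN={c:1; rest ⊤} | OUT={c:1, d:-3; rest ⊤}
  B6: | IN={c:1, d:-3; rest ⊤} | OUT={c:1, d:-3; rest ⊤}
  B7: | IN={c:1, d:-3; rest ⊤} | OUT={b:-1, c:1, d:-3; rest ⊤}

Merge at B3: IN[B3] = OUT[B2] ⊔ OUT[B6] = {a: ⊤, b: ⊤, c: 1, d: ⊤, e: ⊤, f: ⊤}

Answer: {a: ⊤, b: ⊤, c: 1, d: ⊤, e: ⊤, f: ⊤}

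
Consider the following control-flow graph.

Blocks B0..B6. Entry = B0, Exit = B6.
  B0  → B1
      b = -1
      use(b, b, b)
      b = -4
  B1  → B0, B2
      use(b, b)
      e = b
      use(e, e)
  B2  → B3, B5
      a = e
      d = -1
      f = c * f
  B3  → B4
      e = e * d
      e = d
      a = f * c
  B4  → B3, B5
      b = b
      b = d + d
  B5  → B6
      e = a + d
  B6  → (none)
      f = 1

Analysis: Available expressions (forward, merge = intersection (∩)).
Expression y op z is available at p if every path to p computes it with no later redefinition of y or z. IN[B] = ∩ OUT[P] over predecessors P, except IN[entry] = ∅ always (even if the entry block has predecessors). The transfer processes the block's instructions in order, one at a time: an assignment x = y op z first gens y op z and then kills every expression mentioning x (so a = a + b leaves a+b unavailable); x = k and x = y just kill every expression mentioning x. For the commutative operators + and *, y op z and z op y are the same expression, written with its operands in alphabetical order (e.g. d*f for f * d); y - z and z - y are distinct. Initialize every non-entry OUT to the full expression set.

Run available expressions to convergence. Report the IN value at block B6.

Per-block solution:
  B0:   IN={}   OUT={}
  B1:   IN={}   OUT={}
  B2:   IN={}   OUT={}
  B3:   IN={}   OUT={c*f}
  B4:   IN={c*f}   OUT={c*f, d+d}
  B5:   IN={}   OUT={a+d}
  B6:   IN={a+d}   OUT={a+d}

Merge at B6: IN[B6] = OUT[B5] = {a+d}

Answer: {a+d}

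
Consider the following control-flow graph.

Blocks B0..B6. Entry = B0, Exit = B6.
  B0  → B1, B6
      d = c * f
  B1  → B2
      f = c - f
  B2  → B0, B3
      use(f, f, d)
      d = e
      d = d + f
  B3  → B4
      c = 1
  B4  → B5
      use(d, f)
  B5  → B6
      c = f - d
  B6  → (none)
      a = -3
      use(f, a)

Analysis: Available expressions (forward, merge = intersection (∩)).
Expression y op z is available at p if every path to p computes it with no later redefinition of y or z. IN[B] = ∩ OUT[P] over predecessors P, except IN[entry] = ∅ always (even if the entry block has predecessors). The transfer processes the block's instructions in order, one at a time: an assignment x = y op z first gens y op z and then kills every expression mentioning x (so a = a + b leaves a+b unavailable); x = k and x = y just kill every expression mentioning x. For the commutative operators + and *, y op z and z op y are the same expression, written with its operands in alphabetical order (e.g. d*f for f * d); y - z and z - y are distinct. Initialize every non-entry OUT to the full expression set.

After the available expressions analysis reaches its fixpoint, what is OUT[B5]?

Answer: {f-d}

Trace:
Fixpoint table:
  B0:   IN={}   OUT={c*f}
  B1:   IN={c*f}   OUT={}
  B2:   IN={}   OUT={}
  B3:   IN={}   OUT={}
  B4:   IN={}   OUT={}
  B5:   IN={}   OUT={f-d}
  B6:   IN={}   OUT={}

Merge at B5: IN[B5] = OUT[B4] = {}
Applying B5's transfer function to that IN value gives OUT[B5] (row B5 above).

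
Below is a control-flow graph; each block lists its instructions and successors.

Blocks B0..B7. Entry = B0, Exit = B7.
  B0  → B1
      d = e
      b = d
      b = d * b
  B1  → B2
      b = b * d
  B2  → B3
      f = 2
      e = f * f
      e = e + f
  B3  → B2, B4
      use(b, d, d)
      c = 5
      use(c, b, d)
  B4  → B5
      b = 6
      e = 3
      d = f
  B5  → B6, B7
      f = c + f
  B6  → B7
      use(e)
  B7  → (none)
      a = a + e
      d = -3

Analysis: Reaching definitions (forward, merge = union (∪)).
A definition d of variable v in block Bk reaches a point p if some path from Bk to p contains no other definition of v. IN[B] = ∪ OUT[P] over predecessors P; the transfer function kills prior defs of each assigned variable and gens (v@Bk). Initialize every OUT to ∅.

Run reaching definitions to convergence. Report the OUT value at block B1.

Answer: {b@B1, d@B0}

Trace:
Per-block solution:
  B0:  IN={}  OUT={b@B0, d@B0}
  B1:  IN={b@B0, d@B0}  OUT={b@B1, d@B0}
  B2:  IN={b@B1, c@B3, d@B0, e@B2, f@B2}  OUT={b@B1, c@B3, d@B0, e@B2, f@B2}
  B3:  IN={b@B1, c@B3, d@B0, e@B2, f@B2}  OUT={b@B1, c@B3, d@B0, e@B2, f@B2}
  B4:  IN={b@B1, c@B3, d@B0, e@B2, f@B2}  OUT={b@B4, c@B3, d@B4, e@B4, f@B2}
  B5:  IN={b@B4, c@B3, d@B4, e@B4, f@B2}  OUT={b@B4, c@B3, d@B4, e@B4, f@B5}
  B6:  IN={b@B4, c@B3, d@B4, e@B4, f@B5}  OUT={b@B4, c@B3, d@B4, e@B4, f@B5}
  B7:  IN={b@B4, c@B3, d@B4, e@B4, f@B5}  OUT={a@B7, b@B4, c@B3, d@B7, e@B4, f@B5}

Merge at B1: IN[B1] = OUT[B0] = {b@B0, d@B0}
Applying B1's transfer function to that IN value gives OUT[B1] (row B1 above).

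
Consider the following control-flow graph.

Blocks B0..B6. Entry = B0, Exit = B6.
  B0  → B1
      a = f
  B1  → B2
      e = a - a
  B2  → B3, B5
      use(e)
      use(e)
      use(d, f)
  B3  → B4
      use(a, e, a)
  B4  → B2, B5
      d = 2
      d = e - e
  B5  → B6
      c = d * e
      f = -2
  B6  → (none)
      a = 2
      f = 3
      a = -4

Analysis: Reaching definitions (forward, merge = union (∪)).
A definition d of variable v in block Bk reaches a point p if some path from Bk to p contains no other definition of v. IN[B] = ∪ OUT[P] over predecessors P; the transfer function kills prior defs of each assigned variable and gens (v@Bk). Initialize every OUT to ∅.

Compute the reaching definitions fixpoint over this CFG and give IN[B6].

Answer: {a@B0, c@B5, d@B4, e@B1, f@B5}

Derivation:
Fixpoint table:
  B0: | IN={} | OUT={a@B0}
  B1: | IN={a@B0} | OUT={a@B0, e@B1}
  B2: | IN={a@B0, d@B4, e@B1} | OUT={a@B0, d@B4, e@B1}
  B3: | IN={a@B0, d@B4, e@B1} | OUT={a@B0, d@B4, e@B1}
  B4: | IN={a@B0, d@B4, e@B1} | OUT={a@B0, d@B4, e@B1}
  B5: | IN={a@B0, d@B4, e@B1} | OUT={a@B0, c@B5, d@B4, e@B1, f@B5}
  B6: | IN={a@B0, c@B5, d@B4, e@B1, f@B5} | OUT={a@B6, c@B5, d@B4, e@B1, f@B6}

Merge at B6: IN[B6] = OUT[B5] = {a@B0, c@B5, d@B4, e@B1, f@B5}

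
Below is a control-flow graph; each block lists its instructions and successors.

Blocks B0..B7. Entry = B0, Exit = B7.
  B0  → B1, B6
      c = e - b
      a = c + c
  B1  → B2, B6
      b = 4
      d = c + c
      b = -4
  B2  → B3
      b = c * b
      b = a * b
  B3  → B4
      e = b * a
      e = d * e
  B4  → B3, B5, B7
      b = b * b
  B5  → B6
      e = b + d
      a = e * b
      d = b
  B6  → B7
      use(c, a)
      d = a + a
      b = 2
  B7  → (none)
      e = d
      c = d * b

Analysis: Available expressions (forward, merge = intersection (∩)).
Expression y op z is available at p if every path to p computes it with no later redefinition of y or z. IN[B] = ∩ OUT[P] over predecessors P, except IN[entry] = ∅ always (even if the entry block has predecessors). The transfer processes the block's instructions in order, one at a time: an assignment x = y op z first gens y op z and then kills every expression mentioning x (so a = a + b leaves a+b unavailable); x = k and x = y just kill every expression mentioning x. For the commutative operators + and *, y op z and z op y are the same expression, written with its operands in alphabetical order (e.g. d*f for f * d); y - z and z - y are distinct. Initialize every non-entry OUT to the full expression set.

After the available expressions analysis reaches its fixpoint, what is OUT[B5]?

Answer: {b*e, c+c}

Working:
Per-block solution:
  B0:   IN={}   OUT={c+c, e-b}
  B1:   IN={c+c, e-b}   OUT={c+c}
  B2:   IN={c+c}   OUT={c+c}
  B3:   IN={c+c}   OUT={a*b, c+c}
  B4:   IN={a*b, c+c}   OUT={c+c}
  B5:   IN={c+c}   OUT={b*e, c+c}
  B6:   IN={c+c}   OUT={a+a, c+c}
  B7:   IN={c+c}   OUT={b*d}

Merge at B5: IN[B5] = OUT[B4] = {c+c}
Applying B5's transfer function to that IN value gives OUT[B5] (row B5 above).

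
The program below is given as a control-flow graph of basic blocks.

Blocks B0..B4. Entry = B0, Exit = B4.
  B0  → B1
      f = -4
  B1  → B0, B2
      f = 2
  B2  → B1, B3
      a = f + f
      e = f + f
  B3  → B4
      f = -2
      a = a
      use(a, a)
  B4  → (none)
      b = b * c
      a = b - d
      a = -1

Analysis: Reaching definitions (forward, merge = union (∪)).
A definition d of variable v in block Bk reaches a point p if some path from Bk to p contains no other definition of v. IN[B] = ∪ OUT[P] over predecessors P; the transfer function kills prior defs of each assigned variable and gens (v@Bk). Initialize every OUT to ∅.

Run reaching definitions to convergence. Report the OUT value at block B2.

Answer: {a@B2, e@B2, f@B1}

Derivation:
Converged values:
  B0:   IN={a@B2, e@B2, f@B1}   OUT={a@B2, e@B2, f@B0}
  B1:   IN={a@B2, e@B2, f@B0, f@B1}   OUT={a@B2, e@B2, f@B1}
  B2:   IN={a@B2, e@B2, f@B1}   OUT={a@B2, e@B2, f@B1}
  B3:   IN={a@B2, e@B2, f@B1}   OUT={a@B3, e@B2, f@B3}
  B4:   IN={a@B3, e@B2, f@B3}   OUT={a@B4, b@B4, e@B2, f@B3}

Merge at B2: IN[B2] = OUT[B1] = {a@B2, e@B2, f@B1}
Applying B2's transfer function to that IN value gives OUT[B2] (row B2 above).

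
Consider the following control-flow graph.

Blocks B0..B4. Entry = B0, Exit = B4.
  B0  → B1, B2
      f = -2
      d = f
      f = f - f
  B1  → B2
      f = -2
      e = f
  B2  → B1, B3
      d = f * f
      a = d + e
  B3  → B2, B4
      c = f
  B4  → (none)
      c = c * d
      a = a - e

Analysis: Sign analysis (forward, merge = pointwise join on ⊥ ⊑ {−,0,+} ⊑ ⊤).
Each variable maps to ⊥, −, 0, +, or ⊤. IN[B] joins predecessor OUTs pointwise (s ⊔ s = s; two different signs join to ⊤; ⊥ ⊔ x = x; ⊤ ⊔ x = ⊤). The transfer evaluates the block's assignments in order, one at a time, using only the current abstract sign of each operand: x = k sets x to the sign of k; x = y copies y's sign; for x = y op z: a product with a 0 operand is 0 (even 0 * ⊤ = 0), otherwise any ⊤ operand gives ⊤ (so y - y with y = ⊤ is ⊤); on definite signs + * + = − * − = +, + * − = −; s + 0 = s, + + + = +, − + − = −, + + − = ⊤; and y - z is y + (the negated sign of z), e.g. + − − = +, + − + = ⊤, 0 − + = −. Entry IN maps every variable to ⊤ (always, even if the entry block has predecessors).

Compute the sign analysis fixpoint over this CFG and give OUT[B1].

Answer: {a: ⊤, b: ⊤, c: ⊤, d: ⊤, e: -, f: -}

Derivation:
Converged values:
  B0:  IN=(all ⊤)  OUT={d:-; rest ⊤}
  B1:  IN=(all ⊤)  OUT={e:-, f:-; rest ⊤}
  B2:  IN=(all ⊤)  OUT=(all ⊤)
  B3:  IN=(all ⊤)  OUT=(all ⊤)
  B4:  IN=(all ⊤)  OUT=(all ⊤)

Merge at B1: IN[B1] = OUT[B0] ⊔ OUT[B2] = {a: ⊤, b: ⊤, c: ⊤, d: ⊤, e: ⊤, f: ⊤}
Applying B1's transfer function to that IN value gives OUT[B1] (row B1 above).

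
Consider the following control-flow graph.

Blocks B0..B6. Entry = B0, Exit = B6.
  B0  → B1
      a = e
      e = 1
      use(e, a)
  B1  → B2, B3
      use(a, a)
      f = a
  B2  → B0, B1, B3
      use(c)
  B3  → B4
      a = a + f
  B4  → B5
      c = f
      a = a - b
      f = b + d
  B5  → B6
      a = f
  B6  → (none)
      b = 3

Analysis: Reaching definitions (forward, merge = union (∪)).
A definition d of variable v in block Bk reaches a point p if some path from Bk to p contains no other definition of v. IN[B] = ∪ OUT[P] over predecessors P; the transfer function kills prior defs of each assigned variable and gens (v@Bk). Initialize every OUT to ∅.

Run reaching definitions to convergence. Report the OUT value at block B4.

Per-block solution:
  B0:   IN={a@B0, e@B0, f@B1}   OUT={a@B0, e@B0, f@B1}
  B1:   IN={a@B0, e@B0, f@B1}   OUT={a@B0, e@B0, f@B1}
  B2:   IN={a@B0, e@B0, f@B1}   OUT={a@B0, e@B0, f@B1}
  B3:   IN={a@B0, e@B0, f@B1}   OUT={a@B3, e@B0, f@B1}
  B4:   IN={a@B3, e@B0, f@B1}   OUT={a@B4, c@B4, e@B0, f@B4}
  B5:   IN={a@B4, c@B4, e@B0, f@B4}   OUT={a@B5, c@B4, e@B0, f@B4}
  B6:   IN={a@B5, c@B4, e@B0, f@B4}   OUT={a@B5, b@B6, c@B4, e@B0, f@B4}

Merge at B4: IN[B4] = OUT[B3] = {a@B3, e@B0, f@B1}
Applying B4's transfer function to that IN value gives OUT[B4] (row B4 above).

Answer: {a@B4, c@B4, e@B0, f@B4}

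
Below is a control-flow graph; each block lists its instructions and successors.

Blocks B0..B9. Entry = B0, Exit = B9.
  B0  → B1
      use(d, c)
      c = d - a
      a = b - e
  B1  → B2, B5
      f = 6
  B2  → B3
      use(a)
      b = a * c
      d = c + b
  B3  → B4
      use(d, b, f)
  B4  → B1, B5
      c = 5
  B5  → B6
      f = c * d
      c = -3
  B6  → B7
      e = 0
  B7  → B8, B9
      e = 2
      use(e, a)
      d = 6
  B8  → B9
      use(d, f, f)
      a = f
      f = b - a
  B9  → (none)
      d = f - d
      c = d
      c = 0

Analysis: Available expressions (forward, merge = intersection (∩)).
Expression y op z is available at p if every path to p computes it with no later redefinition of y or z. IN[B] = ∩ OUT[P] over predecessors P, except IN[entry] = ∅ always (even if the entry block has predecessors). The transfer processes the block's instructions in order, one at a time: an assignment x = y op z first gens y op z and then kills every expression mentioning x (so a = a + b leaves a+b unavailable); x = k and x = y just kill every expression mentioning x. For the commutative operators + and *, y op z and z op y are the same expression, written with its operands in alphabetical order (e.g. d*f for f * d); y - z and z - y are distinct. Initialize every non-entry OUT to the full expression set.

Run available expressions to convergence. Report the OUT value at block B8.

Answer: {b-a}

Derivation:
Per-block solution:
  B0: | IN={} | OUT={b-e}
  B1: | IN={} | OUT={}
  B2: | IN={} | OUT={a*c, b+c}
  B3: | IN={a*c, b+c} | OUT={a*c, b+c}
  B4: | IN={a*c, b+c} | OUT={}
  B5: | IN={} | OUT={}
  B6: | IN={} | OUT={}
  B7: | IN={} | OUT={}
  B8: | IN={} | OUT={b-a}
  B9: | IN={} | OUT={}

Merge at B8: IN[B8] = OUT[B7] = {}
Applying B8's transfer function to that IN value gives OUT[B8] (row B8 above).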